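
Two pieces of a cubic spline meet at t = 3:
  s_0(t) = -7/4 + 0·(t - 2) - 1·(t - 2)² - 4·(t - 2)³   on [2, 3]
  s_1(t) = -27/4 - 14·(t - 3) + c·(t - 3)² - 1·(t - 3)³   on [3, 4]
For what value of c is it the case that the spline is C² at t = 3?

-13

s_0''(t) = -2 - 24·(t - 2), so s_0''(3) = -26. On the right, s_1''(3) = 2c, so c = -13.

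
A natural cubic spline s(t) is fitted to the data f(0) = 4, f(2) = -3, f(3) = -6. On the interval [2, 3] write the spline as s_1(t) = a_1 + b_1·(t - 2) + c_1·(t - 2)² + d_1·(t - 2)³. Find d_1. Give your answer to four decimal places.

Let m_i = s''(x_i). Step sizes h_i = 2, 1; slopes of the chords Δ_i = (y_(i+1) - y_i)/h_i = -7/2, -3.
  2·m_0 + 6·m_1 + 1·m_2 = 6(Δ_1 - Δ_0) = 3
Natural end conditions: m_0 = m_2 = 0.
Solving the tridiagonal system: m_0 = 0, m_1 = 1/2, m_2 = 0.
On [2, 3], with s_1(t) = a_1 + b_1·(t - 2) + c_1·(t - 2)² + d_1·(t - 2)³: c_1 = m_1/2 = 1/4, d_1 = (m_2 - m_1)/(6h_1) = -1/12, b_1 = Δ_1 - h_1(2m_1 + m_2)/6 = -19/6.

-0.0833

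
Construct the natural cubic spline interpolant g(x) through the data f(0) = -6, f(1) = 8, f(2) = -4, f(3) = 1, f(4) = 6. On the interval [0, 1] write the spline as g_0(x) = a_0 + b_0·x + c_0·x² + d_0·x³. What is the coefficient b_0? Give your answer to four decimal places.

22.1786

Let σ_i = g''(x_i). Step sizes h_i = 1, 1, 1, 1; slopes of the chords Δ_i = (y_(i+1) - y_i)/h_i = 14, -12, 5, 5.
  1·σ_0 + 4·σ_1 + 1·σ_2 = 6(Δ_1 - Δ_0) = -156
  1·σ_1 + 4·σ_2 + 1·σ_3 = 6(Δ_2 - Δ_1) = 102
  1·σ_2 + 4·σ_3 + 1·σ_4 = 6(Δ_3 - Δ_2) = 0
Natural end conditions: σ_0 = σ_4 = 0.
Solving the tridiagonal system: σ_0 = 0, σ_1 = -687/14, σ_2 = 282/7, σ_3 = -141/14, σ_4 = 0.
On [0, 1], with g_0(x) = a_0 + b_0·x + c_0·x² + d_0·x³: c_0 = σ_0/2 = 0, d_0 = (σ_1 - σ_0)/(6h_0) = -229/28, b_0 = Δ_0 - h_0(2σ_0 + σ_1)/6 = 621/28.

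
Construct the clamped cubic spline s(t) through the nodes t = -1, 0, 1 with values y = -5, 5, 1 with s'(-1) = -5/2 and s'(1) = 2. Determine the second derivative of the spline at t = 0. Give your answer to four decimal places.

-46.5000

With σ_i denoting the second derivative at x_i, h_i = 1, 1, and Δ_i = (y_(i+1) − y_i)/h_i = 10, -4:
  1·σ_0 + 4·σ_1 + 1·σ_2 = 6(Δ_1 - Δ_0) = -84
Clamped end conditions give two more equations: 2h_0·σ_0 + h_0·σ_1 = 6(Δ_0 - s'(-1)) = 75 and h_1·σ_1 + 2h_1·σ_2 = 6(s'(1) - Δ_1) = 36.
Hence σ_0 = 243/4, σ_1 = -93/2, σ_2 = 165/4.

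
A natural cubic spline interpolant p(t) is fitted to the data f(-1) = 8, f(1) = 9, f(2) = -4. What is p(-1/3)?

11

With M_i denoting the second derivative at x_i, h_i = 2, 1, and Δ_i = (y_(i+1) − y_i)/h_i = 1/2, -13:
  2·M_0 + 6·M_1 + 1·M_2 = 6(Δ_1 - Δ_0) = -81
Natural end conditions: M_0 = M_2 = 0.
Hence M_0 = 0, M_1 = -27/2, M_2 = 0.
On [-1, 1], p(t) = 8 + 5·(t + 1) + 0·(t + 1)² - 9/8·(t + 1)³.
With (t + 1) = 2/3: p(-1/3) = 11.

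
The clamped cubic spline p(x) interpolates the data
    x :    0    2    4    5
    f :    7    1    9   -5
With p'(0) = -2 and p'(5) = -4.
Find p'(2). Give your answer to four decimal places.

Write M_i for p''(x_i). With h_i = 2, 2, 1 and divided differences Δ_i = -3, 4, -14, the continuity of p' gives the tridiagonal system
  2·M_0 + 8·M_1 + 2·M_2 = 6(Δ_1 - Δ_0) = 42
  2·M_1 + 6·M_2 + 1·M_3 = 6(Δ_2 - Δ_1) = -108
Clamped end conditions give two more equations: 2h_0·M_0 + h_0·M_1 = 6(Δ_0 - p'(0)) = -6 and h_2·M_2 + 2h_2·M_3 = 6(p'(5) - Δ_2) = 60.
Solving: M_0 = -209/23, M_1 = 349/23, M_2 = -704/23, M_3 = 1042/23.
On [2, 4], p'(x) = b_1 + 2c_1·(x - 2) + 3d_1·(x - 2)² with b_1 = Δ_1 - h_1(2M_1 + M_2)/6 = 94/23, c_1 = M_1/2 = 349/46, d_1 = (M_2 - M_1)/(6h_1) = -351/92. So p'(2) = 94/23.

4.0870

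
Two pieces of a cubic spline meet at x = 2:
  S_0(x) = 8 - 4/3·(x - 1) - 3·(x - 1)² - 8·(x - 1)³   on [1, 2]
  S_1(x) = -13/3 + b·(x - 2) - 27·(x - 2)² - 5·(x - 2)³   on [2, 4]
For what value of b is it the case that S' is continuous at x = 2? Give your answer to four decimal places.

S_0'(x) = -4/3 - 6·(x - 1) - 24·(x - 1)², so S_0'(2) = -94/3. On the right, S_1'(2) = b, so b = -94/3.

-31.3333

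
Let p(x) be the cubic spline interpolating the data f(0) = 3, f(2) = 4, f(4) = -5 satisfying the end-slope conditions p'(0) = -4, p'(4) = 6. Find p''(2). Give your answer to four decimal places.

-12.5000

With σ_i denoting the second derivative at x_i, h_i = 2, 2, and Δ_i = (y_(i+1) − y_i)/h_i = 1/2, -9/2:
  2·σ_0 + 8·σ_1 + 2·σ_2 = 6(Δ_1 - Δ_0) = -30
Clamped end conditions give two more equations: 2h_0·σ_0 + h_0·σ_1 = 6(Δ_0 - p'(0)) = 27 and h_1·σ_1 + 2h_1·σ_2 = 6(p'(4) - Δ_1) = 63.
Hence σ_0 = 13, σ_1 = -25/2, σ_2 = 22.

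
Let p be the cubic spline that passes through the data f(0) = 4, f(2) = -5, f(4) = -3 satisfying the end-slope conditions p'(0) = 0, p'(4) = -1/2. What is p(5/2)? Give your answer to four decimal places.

-5.3438

Write σ_i for p''(x_i). With h_i = 2, 2 and divided differences Δ_i = -9/2, 1, the continuity of p' gives the tridiagonal system
  2·σ_0 + 8·σ_1 + 2·σ_2 = 6(Δ_1 - Δ_0) = 33
Clamped end conditions give two more equations: 2h_0·σ_0 + h_0·σ_1 = 6(Δ_0 - p'(0)) = -27 and h_1·σ_1 + 2h_1·σ_2 = 6(p'(4) - Δ_1) = -9.
Forward elimination and back-substitution give σ_0 = -11, σ_1 = 17/2, σ_2 = -13/2.
On [2, 4], p(x) = -5 - 5/2·(x - 2) + 17/4·(x - 2)² - 5/4·(x - 2)³.
With (x - 2) = 1/2: p(5/2) = -171/32.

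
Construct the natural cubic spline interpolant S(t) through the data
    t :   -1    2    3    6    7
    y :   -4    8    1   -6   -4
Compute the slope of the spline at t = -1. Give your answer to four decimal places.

8.3704

Write m_i for S''(x_i). With h_i = 3, 1, 3, 1 and divided differences Δ_i = 4, -7, -7/3, 2, the continuity of S' gives the tridiagonal system
  3·m_0 + 8·m_1 + 1·m_2 = 6(Δ_1 - Δ_0) = -66
  1·m_1 + 8·m_2 + 3·m_3 = 6(Δ_2 - Δ_1) = 28
  3·m_2 + 8·m_3 + 1·m_4 = 6(Δ_3 - Δ_2) = 26
Natural end conditions: m_0 = m_4 = 0.
Solving: m_0 = 0, m_1 = -236/27, m_2 = 106/27, m_3 = 16/9, m_4 = 0.
On [-1, 2], S'(t) = b_0 + 2c_0·(t + 1) + 3d_0·(t + 1)² with b_0 = Δ_0 - h_0(2m_0 + m_1)/6 = 226/27, c_0 = m_0/2 = 0, d_0 = (m_1 - m_0)/(6h_0) = -118/243. So S'(-1) = 226/27.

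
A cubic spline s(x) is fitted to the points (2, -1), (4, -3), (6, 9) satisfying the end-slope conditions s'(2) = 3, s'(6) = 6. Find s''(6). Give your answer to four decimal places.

-4.5000

Let σ_i = s''(x_i). Step sizes h_i = 2, 2; slopes of the chords Δ_i = (y_(i+1) - y_i)/h_i = -1, 6.
  2·σ_0 + 8·σ_1 + 2·σ_2 = 6(Δ_1 - Δ_0) = 42
Clamped end conditions give two more equations: 2h_0·σ_0 + h_0·σ_1 = 6(Δ_0 - s'(2)) = -24 and h_1·σ_1 + 2h_1·σ_2 = 6(s'(6) - Δ_1) = 0.
Forward elimination and back-substitution give σ_0 = -21/2, σ_1 = 9, σ_2 = -9/2.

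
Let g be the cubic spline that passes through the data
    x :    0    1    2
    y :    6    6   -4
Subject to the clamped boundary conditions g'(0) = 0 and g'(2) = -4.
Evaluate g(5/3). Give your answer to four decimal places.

-1.2963

Let M_i = g''(x_i). Step sizes h_i = 1, 1; slopes of the chords Δ_i = (y_(i+1) - y_i)/h_i = 0, -10.
  1·M_0 + 4·M_1 + 1·M_2 = 6(Δ_1 - Δ_0) = -60
Clamped end conditions give two more equations: 2h_0·M_0 + h_0·M_1 = 6(Δ_0 - g'(0)) = 0 and h_1·M_1 + 2h_1·M_2 = 6(g'(2) - Δ_1) = 36.
Hence M_0 = 13, M_1 = -26, M_2 = 31.
On [1, 2], g(x) = 6 - 13/2·(x - 1) - 13·(x - 1)² + 19/2·(x - 1)³.
With (x - 1) = 2/3: g(5/3) = -35/27.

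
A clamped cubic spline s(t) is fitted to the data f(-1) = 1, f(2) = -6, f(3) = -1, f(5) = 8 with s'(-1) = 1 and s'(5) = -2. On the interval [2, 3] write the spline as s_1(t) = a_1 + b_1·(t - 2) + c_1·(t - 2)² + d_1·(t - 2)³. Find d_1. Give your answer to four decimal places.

-1.0595

Let M_i = s''(x_i). Step sizes h_i = 3, 1, 2; slopes of the chords Δ_i = (y_(i+1) - y_i)/h_i = -7/3, 5, 9/2.
  3·M_0 + 8·M_1 + 1·M_2 = 6(Δ_1 - Δ_0) = 44
  1·M_1 + 6·M_2 + 2·M_3 = 6(Δ_2 - Δ_1) = -3
Clamped end conditions give two more equations: 2h_0·M_0 + h_0·M_1 = 6(Δ_0 - s'(-1)) = -20 and h_2·M_2 + 2h_2·M_3 = 6(s'(5) - Δ_2) = -39.
Hence M_0 = -103/14, M_1 = 169/21, M_2 = 71/42, M_3 = -445/42.
On [2, 3], with s_1(t) = a_1 + b_1·(t - 2) + c_1·(t - 2)² + d_1·(t - 2)³: c_1 = M_1/2 = 169/42, d_1 = (M_2 - M_1)/(6h_1) = -89/84, b_1 = Δ_1 - h_1(2M_1 + M_2)/6 = 57/28.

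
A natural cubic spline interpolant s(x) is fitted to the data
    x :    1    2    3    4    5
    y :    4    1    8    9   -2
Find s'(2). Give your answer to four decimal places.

Put σ_i = s'' at the i-th knot. Here h = (1, 1, 1, 1) and Δ = (-3, 7, 1, -11), so the interior equations h_(i-1)·σ_(i-1) + 2(h_(i-1)+h_i)·σ_i + h_i·σ_(i+1) = 6(Δ_i − Δ_(i-1)) read
  1·σ_0 + 4·σ_1 + 1·σ_2 = 6(Δ_1 - Δ_0) = 60
  1·σ_1 + 4·σ_2 + 1·σ_3 = 6(Δ_2 - Δ_1) = -36
  1·σ_2 + 4·σ_3 + 1·σ_4 = 6(Δ_3 - Δ_2) = -72
Natural end conditions: σ_0 = σ_4 = 0.
Solving: σ_0 = 0, σ_1 = 243/14, σ_2 = -66/7, σ_3 = -219/14, σ_4 = 0.
On [2, 3], s'(x) = b_1 + 2c_1·(x - 2) + 3d_1·(x - 2)² with b_1 = Δ_1 - h_1(2σ_1 + σ_2)/6 = 39/14, c_1 = σ_1/2 = 243/28, d_1 = (σ_2 - σ_1)/(6h_1) = -125/28. So s'(2) = 39/14.

2.7857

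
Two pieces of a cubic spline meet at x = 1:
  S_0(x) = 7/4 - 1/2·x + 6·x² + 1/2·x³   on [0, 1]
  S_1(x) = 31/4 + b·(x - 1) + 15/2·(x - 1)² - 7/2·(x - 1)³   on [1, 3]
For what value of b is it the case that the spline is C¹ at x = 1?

S_0'(x) = -1/2 + 12·x + 3/2·x², so S_0'(1) = 13. On the right, S_1'(1) = b, so b = 13.

13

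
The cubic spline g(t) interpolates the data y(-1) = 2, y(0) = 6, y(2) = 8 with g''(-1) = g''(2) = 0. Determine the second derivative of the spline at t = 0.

-3

Let σ_i = g''(x_i). Step sizes h_i = 1, 2; slopes of the chords Δ_i = (y_(i+1) - y_i)/h_i = 4, 1.
  1·σ_0 + 6·σ_1 + 2·σ_2 = 6(Δ_1 - Δ_0) = -18
Natural end conditions: σ_0 = σ_2 = 0.
Solving: σ_0 = 0, σ_1 = -3, σ_2 = 0.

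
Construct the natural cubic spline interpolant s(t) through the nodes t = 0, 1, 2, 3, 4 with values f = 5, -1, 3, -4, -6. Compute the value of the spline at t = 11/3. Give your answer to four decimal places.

With M_i denoting the second derivative at x_i, h_i = 1, 1, 1, 1, and Δ_i = (y_(i+1) − y_i)/h_i = -6, 4, -7, -2:
  1·M_0 + 4·M_1 + 1·M_2 = 6(Δ_1 - Δ_0) = 60
  1·M_1 + 4·M_2 + 1·M_3 = 6(Δ_2 - Δ_1) = -66
  1·M_2 + 4·M_3 + 1·M_4 = 6(Δ_3 - Δ_2) = 30
Natural end conditions: M_0 = M_4 = 0.
Solving the tridiagonal system: M_0 = 0, M_1 = 597/28, M_2 = -177/7, M_3 = 387/28, M_4 = 0.
On [3, 4], s(t) = -4 - 185/28·(t - 3) + 387/56·(t - 3)² - 129/56·(t - 3)³.
With (t - 3) = 2/3: s(11/3) = -379/63.

-6.0159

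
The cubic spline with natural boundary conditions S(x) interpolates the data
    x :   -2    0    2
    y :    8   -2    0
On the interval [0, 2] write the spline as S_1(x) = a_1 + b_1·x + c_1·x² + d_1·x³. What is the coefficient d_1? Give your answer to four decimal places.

-0.3750

Write m_i for S''(x_i). With h_i = 2, 2 and divided differences Δ_i = -5, 1, the continuity of S' gives the tridiagonal system
  2·m_0 + 8·m_1 + 2·m_2 = 6(Δ_1 - Δ_0) = 36
Natural end conditions: m_0 = m_2 = 0.
Solving: m_0 = 0, m_1 = 9/2, m_2 = 0.
On [0, 2], with S_1(x) = a_1 + b_1·x + c_1·x² + d_1·x³: c_1 = m_1/2 = 9/4, d_1 = (m_2 - m_1)/(6h_1) = -3/8, b_1 = Δ_1 - h_1(2m_1 + m_2)/6 = -2.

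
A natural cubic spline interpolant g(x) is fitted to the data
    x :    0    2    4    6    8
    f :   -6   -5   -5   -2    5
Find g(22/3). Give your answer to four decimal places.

Let M_i = g''(x_i). Step sizes h_i = 2, 2, 2, 2; slopes of the chords Δ_i = (y_(i+1) - y_i)/h_i = 1/2, 0, 3/2, 7/2.
  2·M_0 + 8·M_1 + 2·M_2 = 6(Δ_1 - Δ_0) = -3
  2·M_1 + 8·M_2 + 2·M_3 = 6(Δ_2 - Δ_1) = 9
  2·M_2 + 8·M_3 + 2·M_4 = 6(Δ_3 - Δ_2) = 12
Natural end conditions: M_0 = M_4 = 0.
Solving the tridiagonal system: M_0 = 0, M_1 = -69/112, M_2 = 27/28, M_3 = 141/112, M_4 = 0.
On [6, 8], g(x) = -2 + 149/56·(x - 6) + 141/224·(x - 6)² - 47/448·(x - 6)³.
With (x - 6) = 4/3: g(22/3) = 457/189.

2.4180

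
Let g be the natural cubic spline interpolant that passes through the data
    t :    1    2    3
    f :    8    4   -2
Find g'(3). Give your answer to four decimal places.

Write σ_i for g''(x_i). With h_i = 1, 1 and divided differences Δ_i = -4, -6, the continuity of g' gives the tridiagonal system
  1·σ_0 + 4·σ_1 + 1·σ_2 = 6(Δ_1 - Δ_0) = -12
Natural end conditions: σ_0 = σ_2 = 0.
Solving the tridiagonal system: σ_0 = 0, σ_1 = -3, σ_2 = 0.
On [2, 3], g'(t) = b_1 + 2c_1·(t - 2) + 3d_1·(t - 2)² with b_1 = Δ_1 - h_1(2σ_1 + σ_2)/6 = -5, c_1 = σ_1/2 = -3/2, d_1 = (σ_2 - σ_1)/(6h_1) = 1/2. So g'(3) = -13/2.

-6.5000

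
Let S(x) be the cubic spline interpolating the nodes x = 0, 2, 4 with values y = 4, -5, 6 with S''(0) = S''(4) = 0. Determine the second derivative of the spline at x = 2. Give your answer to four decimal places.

Write M_i for S''(x_i). With h_i = 2, 2 and divided differences Δ_i = -9/2, 11/2, the continuity of S' gives the tridiagonal system
  2·M_0 + 8·M_1 + 2·M_2 = 6(Δ_1 - Δ_0) = 60
Natural end conditions: M_0 = M_2 = 0.
Hence M_0 = 0, M_1 = 15/2, M_2 = 0.

7.5000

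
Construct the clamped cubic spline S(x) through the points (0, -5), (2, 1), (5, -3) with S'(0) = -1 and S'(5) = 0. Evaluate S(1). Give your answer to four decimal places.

Put M_i = S'' at the i-th knot. Here h = (2, 3) and Δ = (3, -4/3), so the interior equations h_(i-1)·M_(i-1) + 2(h_(i-1)+h_i)·M_i + h_i·M_(i+1) = 6(Δ_i − Δ_(i-1)) read
  2·M_0 + 10·M_1 + 3·M_2 = 6(Δ_1 - Δ_0) = -26
Clamped end conditions give two more equations: 2h_0·M_0 + h_0·M_1 = 6(Δ_0 - S'(0)) = 24 and h_1·M_1 + 2h_1·M_2 = 6(S'(5) - Δ_1) = 8.
Hence M_0 = 44/5, M_1 = -28/5, M_2 = 62/15.
On [0, 2], S(x) = -5 - 1·x + 22/5·x² - 6/5·x³.
With x = 1: S(1) = -14/5.

-2.8000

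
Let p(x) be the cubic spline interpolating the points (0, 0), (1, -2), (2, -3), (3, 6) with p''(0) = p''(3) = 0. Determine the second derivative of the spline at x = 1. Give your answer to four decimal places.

-2.4000

Put M_i = p'' at the i-th knot. Here h = (1, 1, 1) and Δ = (-2, -1, 9), so the interior equations h_(i-1)·M_(i-1) + 2(h_(i-1)+h_i)·M_i + h_i·M_(i+1) = 6(Δ_i − Δ_(i-1)) read
  1·M_0 + 4·M_1 + 1·M_2 = 6(Δ_1 - Δ_0) = 6
  1·M_1 + 4·M_2 + 1·M_3 = 6(Δ_2 - Δ_1) = 60
Natural end conditions: M_0 = M_3 = 0.
Solving: M_0 = 0, M_1 = -12/5, M_2 = 78/5, M_3 = 0.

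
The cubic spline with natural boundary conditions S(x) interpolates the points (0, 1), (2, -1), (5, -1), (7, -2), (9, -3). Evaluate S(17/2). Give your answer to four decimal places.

Let σ_i = S''(x_i). Step sizes h_i = 2, 3, 2, 2; slopes of the chords Δ_i = (y_(i+1) - y_i)/h_i = -1, 0, -1/2, -1/2.
  2·σ_0 + 10·σ_1 + 3·σ_2 = 6(Δ_1 - Δ_0) = 6
  3·σ_1 + 10·σ_2 + 2·σ_3 = 6(Δ_2 - Δ_1) = -3
  2·σ_2 + 8·σ_3 + 2·σ_4 = 6(Δ_3 - Δ_2) = 0
Natural end conditions: σ_0 = σ_4 = 0.
Solving the tridiagonal system: σ_0 = 0, σ_1 = 33/43, σ_2 = -24/43, σ_3 = 6/43, σ_4 = 0.
On [7, 9], S(x) = -2 - 51/86·(x - 7) + 3/43·(x - 7)² - 1/86·(x - 7)³.
With (x - 7) = 3/2: S(17/2) = -1907/688.

-2.7718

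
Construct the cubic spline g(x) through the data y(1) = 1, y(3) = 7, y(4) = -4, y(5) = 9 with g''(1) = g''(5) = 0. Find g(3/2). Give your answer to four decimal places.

Let σ_i = g''(x_i). Step sizes h_i = 2, 1, 1; slopes of the chords Δ_i = (y_(i+1) - y_i)/h_i = 3, -11, 13.
  2·σ_0 + 6·σ_1 + 1·σ_2 = 6(Δ_1 - Δ_0) = -84
  1·σ_1 + 4·σ_2 + 1·σ_3 = 6(Δ_2 - Δ_1) = 144
Natural end conditions: σ_0 = σ_3 = 0.
Forward elimination and back-substitution give σ_0 = 0, σ_1 = -480/23, σ_2 = 948/23, σ_3 = 0.
On [1, 3], g(x) = 1 + 229/23·(x - 1) + 0·(x - 1)² - 40/23·(x - 1)³.
With (x - 1) = 1/2: g(3/2) = 265/46.

5.7609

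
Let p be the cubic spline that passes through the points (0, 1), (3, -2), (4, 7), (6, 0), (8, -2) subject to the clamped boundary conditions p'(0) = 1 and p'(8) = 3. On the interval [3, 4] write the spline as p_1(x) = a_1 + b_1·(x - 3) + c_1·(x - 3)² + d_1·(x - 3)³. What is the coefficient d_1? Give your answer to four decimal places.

Let σ_i = p''(x_i). Step sizes h_i = 3, 1, 2, 2; slopes of the chords Δ_i = (y_(i+1) - y_i)/h_i = -1, 9, -7/2, -1.
  3·σ_0 + 8·σ_1 + 1·σ_2 = 6(Δ_1 - Δ_0) = 60
  1·σ_1 + 6·σ_2 + 2·σ_3 = 6(Δ_2 - Δ_1) = -75
  2·σ_2 + 8·σ_3 + 2·σ_4 = 6(Δ_3 - Δ_2) = 15
Clamped end conditions give two more equations: 2h_0·σ_0 + h_0·σ_1 = 6(Δ_0 - p'(0)) = -12 and h_3·σ_3 + 2h_3·σ_4 = 6(p'(8) - Δ_3) = 24.
Solving the tridiagonal system: σ_0 = -1333/160, σ_1 = 1013/80, σ_2 = -2609/160, σ_3 = 407/80, σ_4 = 553/160.
On [3, 4], with p_1(x) = a_1 + b_1·(x - 3) + c_1·(x - 3)² + d_1·(x - 3)³: c_1 = σ_1/2 = 1013/160, d_1 = (σ_2 - σ_1)/(6h_1) = -309/64, b_1 = Δ_1 - h_1(2σ_1 + σ_2)/6 = 2399/320.

-4.8281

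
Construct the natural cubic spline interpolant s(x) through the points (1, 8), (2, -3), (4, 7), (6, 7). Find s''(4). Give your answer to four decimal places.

-8.4545

Put M_i = s'' at the i-th knot. Here h = (1, 2, 2) and Δ = (-11, 5, 0), so the interior equations h_(i-1)·M_(i-1) + 2(h_(i-1)+h_i)·M_i + h_i·M_(i+1) = 6(Δ_i − Δ_(i-1)) read
  1·M_0 + 6·M_1 + 2·M_2 = 6(Δ_1 - Δ_0) = 96
  2·M_1 + 8·M_2 + 2·M_3 = 6(Δ_2 - Δ_1) = -30
Natural end conditions: M_0 = M_3 = 0.
Hence M_0 = 0, M_1 = 207/11, M_2 = -93/11, M_3 = 0.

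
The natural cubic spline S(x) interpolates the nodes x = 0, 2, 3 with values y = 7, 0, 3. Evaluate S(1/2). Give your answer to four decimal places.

Let M_i = S''(x_i). Step sizes h_i = 2, 1; slopes of the chords Δ_i = (y_(i+1) - y_i)/h_i = -7/2, 3.
  2·M_0 + 6·M_1 + 1·M_2 = 6(Δ_1 - Δ_0) = 39
Natural end conditions: M_0 = M_2 = 0.
Forward elimination and back-substitution give M_0 = 0, M_1 = 13/2, M_2 = 0.
On [0, 2], S(x) = 7 - 17/3·x + 0·x² + 13/24·x³.
With x = 1/2: S(1/2) = 271/64.

4.2344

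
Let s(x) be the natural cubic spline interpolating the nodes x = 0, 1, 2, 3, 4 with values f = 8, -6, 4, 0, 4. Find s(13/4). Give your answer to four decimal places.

-0.1719

With m_i denoting the second derivative at x_i, h_i = 1, 1, 1, 1, and Δ_i = (y_(i+1) − y_i)/h_i = -14, 10, -4, 4:
  1·m_0 + 4·m_1 + 1·m_2 = 6(Δ_1 - Δ_0) = 144
  1·m_1 + 4·m_2 + 1·m_3 = 6(Δ_2 - Δ_1) = -84
  1·m_2 + 4·m_3 + 1·m_4 = 6(Δ_3 - Δ_2) = 48
Natural end conditions: m_0 = m_4 = 0.
Solving the tridiagonal system: m_0 = 0, m_1 = 318/7, m_2 = -264/7, m_3 = 150/7, m_4 = 0.
On [3, 4], s(x) = 0 - 22/7·(x - 3) + 75/7·(x - 3)² - 25/7·(x - 3)³.
With (x - 3) = 1/4: s(13/4) = -11/64.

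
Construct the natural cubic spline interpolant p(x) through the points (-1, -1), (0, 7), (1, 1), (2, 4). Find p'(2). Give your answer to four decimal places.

6.3333

With M_i denoting the second derivative at x_i, h_i = 1, 1, 1, and Δ_i = (y_(i+1) − y_i)/h_i = 8, -6, 3:
  1·M_0 + 4·M_1 + 1·M_2 = 6(Δ_1 - Δ_0) = -84
  1·M_1 + 4·M_2 + 1·M_3 = 6(Δ_2 - Δ_1) = 54
Natural end conditions: M_0 = M_3 = 0.
Solving the tridiagonal system: M_0 = 0, M_1 = -26, M_2 = 20, M_3 = 0.
On [1, 2], p'(x) = b_2 + 2c_2·(x - 1) + 3d_2·(x - 1)² with b_2 = Δ_2 - h_2(2M_2 + M_3)/6 = -11/3, c_2 = M_2/2 = 10, d_2 = (M_3 - M_2)/(6h_2) = -10/3. So p'(2) = 19/3.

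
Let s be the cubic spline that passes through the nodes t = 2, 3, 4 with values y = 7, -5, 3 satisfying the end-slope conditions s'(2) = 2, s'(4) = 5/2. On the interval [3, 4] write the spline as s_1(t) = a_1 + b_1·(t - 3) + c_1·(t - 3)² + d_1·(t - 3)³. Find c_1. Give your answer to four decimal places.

Write M_i for s''(x_i). With h_i = 1, 1 and divided differences Δ_i = -12, 8, the continuity of s' gives the tridiagonal system
  1·M_0 + 4·M_1 + 1·M_2 = 6(Δ_1 - Δ_0) = 120
Clamped end conditions give two more equations: 2h_0·M_0 + h_0·M_1 = 6(Δ_0 - s'(2)) = -84 and h_1·M_1 + 2h_1·M_2 = 6(s'(4) - Δ_1) = -33.
Solving the tridiagonal system: M_0 = -287/4, M_1 = 119/2, M_2 = -185/4.
On [3, 4], with s_1(t) = a_1 + b_1·(t - 3) + c_1·(t - 3)² + d_1·(t - 3)³: c_1 = M_1/2 = 119/4, d_1 = (M_2 - M_1)/(6h_1) = -141/8, b_1 = Δ_1 - h_1(2M_1 + M_2)/6 = -33/8.

29.7500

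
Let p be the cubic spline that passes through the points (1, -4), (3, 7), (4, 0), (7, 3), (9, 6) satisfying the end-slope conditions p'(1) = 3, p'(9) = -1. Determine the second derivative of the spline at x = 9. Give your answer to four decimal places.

With σ_i denoting the second derivative at x_i, h_i = 2, 1, 3, 2, and Δ_i = (y_(i+1) − y_i)/h_i = 11/2, -7, 1, 3/2:
  2·σ_0 + 6·σ_1 + 1·σ_2 = 6(Δ_1 - Δ_0) = -75
  1·σ_1 + 8·σ_2 + 3·σ_3 = 6(Δ_2 - Δ_1) = 48
  3·σ_2 + 10·σ_3 + 2·σ_4 = 6(Δ_3 - Δ_2) = 3
Clamped end conditions give two more equations: 2h_0·σ_0 + h_0·σ_1 = 6(Δ_0 - p'(1)) = 15 and h_3·σ_3 + 2h_3·σ_4 = 6(p'(9) - Δ_3) = -15.
Solving: σ_0 = 877/68, σ_1 = -311/17, σ_2 = 305/34, σ_3 = -31/17, σ_4 = -193/68.

-2.8382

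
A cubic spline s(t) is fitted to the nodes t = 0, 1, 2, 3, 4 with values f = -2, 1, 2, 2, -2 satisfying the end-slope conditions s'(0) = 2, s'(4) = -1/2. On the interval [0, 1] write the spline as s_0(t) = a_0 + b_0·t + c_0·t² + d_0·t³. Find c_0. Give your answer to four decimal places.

2.7411

Put σ_i = s'' at the i-th knot. Here h = (1, 1, 1, 1) and Δ = (3, 1, 0, -4), so the interior equations h_(i-1)·σ_(i-1) + 2(h_(i-1)+h_i)·σ_i + h_i·σ_(i+1) = 6(Δ_i − Δ_(i-1)) read
  1·σ_0 + 4·σ_1 + 1·σ_2 = 6(Δ_1 - Δ_0) = -12
  1·σ_1 + 4·σ_2 + 1·σ_3 = 6(Δ_2 - Δ_1) = -6
  1·σ_2 + 4·σ_3 + 1·σ_4 = 6(Δ_3 - Δ_2) = -24
Clamped end conditions give two more equations: 2h_0·σ_0 + h_0·σ_1 = 6(Δ_0 - s'(0)) = 6 and h_3·σ_3 + 2h_3·σ_4 = 6(s'(4) - Δ_3) = 21.
Solving the tridiagonal system: σ_0 = 307/56, σ_1 = -139/28, σ_2 = 19/8, σ_3 = -295/28, σ_4 = 883/56.
On [0, 1], with s_0(t) = a_0 + b_0·t + c_0·t² + d_0·t³: c_0 = σ_0/2 = 307/112, d_0 = (σ_1 - σ_0)/(6h_0) = -195/112, b_0 = Δ_0 - h_0(2σ_0 + σ_1)/6 = 2.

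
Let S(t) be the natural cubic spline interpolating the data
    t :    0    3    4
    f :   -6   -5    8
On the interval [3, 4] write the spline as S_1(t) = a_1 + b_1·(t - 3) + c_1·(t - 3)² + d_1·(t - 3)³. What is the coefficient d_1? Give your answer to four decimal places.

-1.5833

Let σ_i = S''(x_i). Step sizes h_i = 3, 1; slopes of the chords Δ_i = (y_(i+1) - y_i)/h_i = 1/3, 13.
  3·σ_0 + 8·σ_1 + 1·σ_2 = 6(Δ_1 - Δ_0) = 76
Natural end conditions: σ_0 = σ_2 = 0.
Forward elimination and back-substitution give σ_0 = 0, σ_1 = 19/2, σ_2 = 0.
On [3, 4], with S_1(t) = a_1 + b_1·(t - 3) + c_1·(t - 3)² + d_1·(t - 3)³: c_1 = σ_1/2 = 19/4, d_1 = (σ_2 - σ_1)/(6h_1) = -19/12, b_1 = Δ_1 - h_1(2σ_1 + σ_2)/6 = 59/6.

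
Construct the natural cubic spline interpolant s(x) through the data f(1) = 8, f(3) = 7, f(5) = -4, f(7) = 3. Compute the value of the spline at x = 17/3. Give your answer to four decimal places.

Put σ_i = s'' at the i-th knot. Here h = (2, 2, 2) and Δ = (-1/2, -11/2, 7/2), so the interior equations h_(i-1)·σ_(i-1) + 2(h_(i-1)+h_i)·σ_i + h_i·σ_(i+1) = 6(Δ_i − Δ_(i-1)) read
  2·σ_0 + 8·σ_1 + 2·σ_2 = 6(Δ_1 - Δ_0) = -30
  2·σ_1 + 8·σ_2 + 2·σ_3 = 6(Δ_2 - Δ_1) = 54
Natural end conditions: σ_0 = σ_3 = 0.
Hence σ_0 = 0, σ_1 = -29/5, σ_2 = 41/5, σ_3 = 0.
On [5, 7], s(x) = -4 - 59/30·(x - 5) + 41/10·(x - 5)² - 41/60·(x - 5)³.
With (x - 5) = 2/3: s(17/3) = -299/81.

-3.6914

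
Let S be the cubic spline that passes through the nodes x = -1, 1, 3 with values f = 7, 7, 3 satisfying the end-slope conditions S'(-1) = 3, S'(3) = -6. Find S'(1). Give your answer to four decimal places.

-0.7500

Put σ_i = S'' at the i-th knot. Here h = (2, 2) and Δ = (0, -2), so the interior equations h_(i-1)·σ_(i-1) + 2(h_(i-1)+h_i)·σ_i + h_i·σ_(i+1) = 6(Δ_i − Δ_(i-1)) read
  2·σ_0 + 8·σ_1 + 2·σ_2 = 6(Δ_1 - Δ_0) = -12
Clamped end conditions give two more equations: 2h_0·σ_0 + h_0·σ_1 = 6(Δ_0 - S'(-1)) = -18 and h_1·σ_1 + 2h_1·σ_2 = 6(S'(3) - Δ_1) = -24.
Solving the tridiagonal system: σ_0 = -21/4, σ_1 = 3/2, σ_2 = -27/4.
On [1, 3], S'(x) = b_1 + 2c_1·(x - 1) + 3d_1·(x - 1)² with b_1 = Δ_1 - h_1(2σ_1 + σ_2)/6 = -3/4, c_1 = σ_1/2 = 3/4, d_1 = (σ_2 - σ_1)/(6h_1) = -11/16. So S'(1) = -3/4.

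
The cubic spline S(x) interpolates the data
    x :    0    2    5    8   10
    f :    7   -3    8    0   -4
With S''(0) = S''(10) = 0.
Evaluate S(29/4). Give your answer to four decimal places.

2.8986

Let M_i = S''(x_i). Step sizes h_i = 2, 3, 3, 2; slopes of the chords Δ_i = (y_(i+1) - y_i)/h_i = -5, 11/3, -8/3, -2.
  2·M_0 + 10·M_1 + 3·M_2 = 6(Δ_1 - Δ_0) = 52
  3·M_1 + 12·M_2 + 3·M_3 = 6(Δ_2 - Δ_1) = -38
  3·M_2 + 10·M_3 + 2·M_4 = 6(Δ_3 - Δ_2) = 4
Natural end conditions: M_0 = M_4 = 0.
Solving the tridiagonal system: M_0 = 0, M_1 = 579/85, M_2 = -274/51, M_3 = 171/85, M_4 = 0.
On [5, 8], S(x) = 8 + 17/10·(x - 5) - 137/51·(x - 5)² + 1883/4590·(x - 5)³.
With (x - 5) = 9/4: S(29/4) = 31537/10880.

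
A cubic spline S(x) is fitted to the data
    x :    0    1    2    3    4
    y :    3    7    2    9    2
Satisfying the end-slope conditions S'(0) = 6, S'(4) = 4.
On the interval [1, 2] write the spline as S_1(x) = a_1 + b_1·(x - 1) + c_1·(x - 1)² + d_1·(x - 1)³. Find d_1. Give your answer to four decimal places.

9.7321

With M_i denoting the second derivative at x_i, h_i = 1, 1, 1, 1, and Δ_i = (y_(i+1) − y_i)/h_i = 4, -5, 7, -7:
  1·M_0 + 4·M_1 + 1·M_2 = 6(Δ_1 - Δ_0) = -54
  1·M_1 + 4·M_2 + 1·M_3 = 6(Δ_2 - Δ_1) = 72
  1·M_2 + 4·M_3 + 1·M_4 = 6(Δ_3 - Δ_2) = -84
Clamped end conditions give two more equations: 2h_0·M_0 + h_0·M_1 = 6(Δ_0 - S'(0)) = -12 and h_3·M_3 + 2h_3·M_4 = 6(S'(4) - Δ_3) = 66.
Solving the tridiagonal system: M_0 = 163/28, M_1 = -331/14, M_2 = 139/4, M_3 = -607/14, M_4 = 1531/28.
On [1, 2], with S_1(x) = a_1 + b_1·(x - 1) + c_1·(x - 1)² + d_1·(x - 1)³: c_1 = M_1/2 = -331/28, d_1 = (M_2 - M_1)/(6h_1) = 545/56, b_1 = Δ_1 - h_1(2M_1 + M_2)/6 = -163/56.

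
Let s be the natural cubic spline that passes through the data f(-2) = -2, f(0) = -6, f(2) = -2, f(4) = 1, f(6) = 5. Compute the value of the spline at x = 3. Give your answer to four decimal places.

With m_i denoting the second derivative at x_i, h_i = 2, 2, 2, 2, and Δ_i = (y_(i+1) − y_i)/h_i = -2, 2, 3/2, 2:
  2·m_0 + 8·m_1 + 2·m_2 = 6(Δ_1 - Δ_0) = 24
  2·m_1 + 8·m_2 + 2·m_3 = 6(Δ_2 - Δ_1) = -3
  2·m_2 + 8·m_3 + 2·m_4 = 6(Δ_3 - Δ_2) = 3
Natural end conditions: m_0 = m_4 = 0.
Solving: m_0 = 0, m_1 = 375/112, m_2 = -39/28, m_3 = 81/112, m_4 = 0.
On [2, 4], s(x) = -2 + 35/16·(x - 2) - 39/56·(x - 2)² + 79/448·(x - 2)³.
With (x - 2) = 1: s(3) = -149/448.

-0.3326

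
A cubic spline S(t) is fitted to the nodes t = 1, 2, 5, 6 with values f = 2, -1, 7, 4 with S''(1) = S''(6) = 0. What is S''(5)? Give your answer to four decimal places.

Put M_i = S'' at the i-th knot. Here h = (1, 3, 1) and Δ = (-3, 8/3, -3), so the interior equations h_(i-1)·M_(i-1) + 2(h_(i-1)+h_i)·M_i + h_i·M_(i+1) = 6(Δ_i − Δ_(i-1)) read
  1·M_0 + 8·M_1 + 3·M_2 = 6(Δ_1 - Δ_0) = 34
  3·M_1 + 8·M_2 + 1·M_3 = 6(Δ_2 - Δ_1) = -34
Natural end conditions: M_0 = M_3 = 0.
Hence M_0 = 0, M_1 = 34/5, M_2 = -34/5, M_3 = 0.

-6.8000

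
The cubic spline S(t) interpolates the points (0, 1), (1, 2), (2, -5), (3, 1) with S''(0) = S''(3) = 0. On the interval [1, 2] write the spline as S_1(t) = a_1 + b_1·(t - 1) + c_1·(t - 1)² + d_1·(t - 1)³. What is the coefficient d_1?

7

Let M_i = S''(x_i). Step sizes h_i = 1, 1, 1; slopes of the chords Δ_i = (y_(i+1) - y_i)/h_i = 1, -7, 6.
  1·M_0 + 4·M_1 + 1·M_2 = 6(Δ_1 - Δ_0) = -48
  1·M_1 + 4·M_2 + 1·M_3 = 6(Δ_2 - Δ_1) = 78
Natural end conditions: M_0 = M_3 = 0.
Hence M_0 = 0, M_1 = -18, M_2 = 24, M_3 = 0.
On [1, 2], with S_1(t) = a_1 + b_1·(t - 1) + c_1·(t - 1)² + d_1·(t - 1)³: c_1 = M_1/2 = -9, d_1 = (M_2 - M_1)/(6h_1) = 7, b_1 = Δ_1 - h_1(2M_1 + M_2)/6 = -5.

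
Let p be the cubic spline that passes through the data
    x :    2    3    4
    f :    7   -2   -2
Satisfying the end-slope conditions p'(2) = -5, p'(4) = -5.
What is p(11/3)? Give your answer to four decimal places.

-1.5741

Let M_i = p''(x_i). Step sizes h_i = 1, 1; slopes of the chords Δ_i = (y_(i+1) - y_i)/h_i = -9, 0.
  1·M_0 + 4·M_1 + 1·M_2 = 6(Δ_1 - Δ_0) = 54
Clamped end conditions give two more equations: 2h_0·M_0 + h_0·M_1 = 6(Δ_0 - p'(2)) = -24 and h_1·M_1 + 2h_1·M_2 = 6(p'(4) - Δ_1) = -30.
Hence M_0 = -51/2, M_1 = 27, M_2 = -57/2.
On [3, 4], p(x) = -2 - 17/4·(x - 3) + 27/2·(x - 3)² - 37/4·(x - 3)³.
With (x - 3) = 2/3: p(11/3) = -85/54.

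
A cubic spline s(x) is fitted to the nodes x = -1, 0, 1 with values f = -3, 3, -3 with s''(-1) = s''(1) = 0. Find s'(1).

-9

With M_i denoting the second derivative at x_i, h_i = 1, 1, and Δ_i = (y_(i+1) − y_i)/h_i = 6, -6:
  1·M_0 + 4·M_1 + 1·M_2 = 6(Δ_1 - Δ_0) = -72
Natural end conditions: M_0 = M_2 = 0.
Hence M_0 = 0, M_1 = -18, M_2 = 0.
On [0, 1], s'(x) = b_1 + 2c_1·x + 3d_1·x² with b_1 = Δ_1 - h_1(2M_1 + M_2)/6 = 0, c_1 = M_1/2 = -9, d_1 = (M_2 - M_1)/(6h_1) = 3. So s'(1) = -9.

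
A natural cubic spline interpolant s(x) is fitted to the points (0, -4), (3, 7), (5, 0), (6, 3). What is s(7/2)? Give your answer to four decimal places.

5.2344

Put M_i = s'' at the i-th knot. Here h = (3, 2, 1) and Δ = (11/3, -7/2, 3), so the interior equations h_(i-1)·M_(i-1) + 2(h_(i-1)+h_i)·M_i + h_i·M_(i+1) = 6(Δ_i − Δ_(i-1)) read
  3·M_0 + 10·M_1 + 2·M_2 = 6(Δ_1 - Δ_0) = -43
  2·M_1 + 6·M_2 + 1·M_3 = 6(Δ_2 - Δ_1) = 39
Natural end conditions: M_0 = M_3 = 0.
Solving: M_0 = 0, M_1 = -6, M_2 = 17/2, M_3 = 0.
On [3, 5], s(x) = 7 - 7/3·(x - 3) - 3·(x - 3)² + 29/24·(x - 3)³.
With (x - 3) = 1/2: s(7/2) = 335/64.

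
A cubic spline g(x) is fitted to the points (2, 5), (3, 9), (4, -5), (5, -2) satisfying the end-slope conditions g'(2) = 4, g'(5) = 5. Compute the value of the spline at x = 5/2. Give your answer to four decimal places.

With σ_i denoting the second derivative at x_i, h_i = 1, 1, 1, and Δ_i = (y_(i+1) − y_i)/h_i = 4, -14, 3:
  1·σ_0 + 4·σ_1 + 1·σ_2 = 6(Δ_1 - Δ_0) = -108
  1·σ_1 + 4·σ_2 + 1·σ_3 = 6(Δ_2 - Δ_1) = 102
Clamped end conditions give two more equations: 2h_0·σ_0 + h_0·σ_1 = 6(Δ_0 - g'(2)) = 0 and h_2·σ_2 + 2h_2·σ_3 = 6(g'(5) - Δ_2) = 12.
Hence σ_0 = 316/15, σ_1 = -632/15, σ_2 = 592/15, σ_3 = -206/15.
On [2, 3], g(x) = 5 + 4·(x - 2) + 158/15·(x - 2)² - 158/15·(x - 2)³.
With (x - 2) = 1/2: g(5/2) = 499/60.

8.3167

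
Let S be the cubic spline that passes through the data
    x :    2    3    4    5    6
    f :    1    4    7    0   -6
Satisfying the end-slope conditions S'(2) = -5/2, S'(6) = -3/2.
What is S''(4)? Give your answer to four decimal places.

-15.5000

Write m_i for S''(x_i). With h_i = 1, 1, 1, 1 and divided differences Δ_i = 3, 3, -7, -6, the continuity of S' gives the tridiagonal system
  1·m_0 + 4·m_1 + 1·m_2 = 6(Δ_1 - Δ_0) = 0
  1·m_1 + 4·m_2 + 1·m_3 = 6(Δ_2 - Δ_1) = -60
  1·m_2 + 4·m_3 + 1·m_4 = 6(Δ_3 - Δ_2) = 6
Clamped end conditions give two more equations: 2h_0·m_0 + h_0·m_1 = 6(Δ_0 - S'(2)) = 33 and h_3·m_3 + 2h_3·m_4 = 6(S'(6) - Δ_3) = 27.
Hence m_0 = 233/14, m_1 = -2/7, m_2 = -31/2, m_3 = 16/7, m_4 = 173/14.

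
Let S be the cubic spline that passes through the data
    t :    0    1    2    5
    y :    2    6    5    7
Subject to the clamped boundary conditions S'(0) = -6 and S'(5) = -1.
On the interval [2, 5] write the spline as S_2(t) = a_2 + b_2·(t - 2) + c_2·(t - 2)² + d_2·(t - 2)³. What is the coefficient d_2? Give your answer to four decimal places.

-0.5236

With m_i denoting the second derivative at x_i, h_i = 1, 1, 3, and Δ_i = (y_(i+1) − y_i)/h_i = 4, -1, 2/3:
  1·m_0 + 4·m_1 + 1·m_2 = 6(Δ_1 - Δ_0) = -30
  1·m_1 + 8·m_2 + 3·m_3 = 6(Δ_2 - Δ_1) = 10
Clamped end conditions give two more equations: 2h_0·m_0 + h_0·m_1 = 6(Δ_0 - S'(0)) = 60 and h_2·m_2 + 2h_2·m_3 = 6(S'(5) - Δ_2) = -10.
Solving the tridiagonal system: m_0 = 1140/29, m_1 = -540/29, m_2 = 150/29, m_3 = -370/87.
On [2, 5], with S_2(t) = a_2 + b_2·(t - 2) + c_2·(t - 2)² + d_2·(t - 2)³: c_2 = m_2/2 = 75/29, d_2 = (m_3 - m_2)/(6h_2) = -410/783, b_2 = Δ_2 - h_2(2m_2 + m_3)/6 = -69/29.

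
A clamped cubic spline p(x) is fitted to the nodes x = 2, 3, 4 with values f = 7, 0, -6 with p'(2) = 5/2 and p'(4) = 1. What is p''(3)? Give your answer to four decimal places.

Put M_i = p'' at the i-th knot. Here h = (1, 1) and Δ = (-7, -6), so the interior equations h_(i-1)·M_(i-1) + 2(h_(i-1)+h_i)·M_i + h_i·M_(i+1) = 6(Δ_i − Δ_(i-1)) read
  1·M_0 + 4·M_1 + 1·M_2 = 6(Δ_1 - Δ_0) = 6
Clamped end conditions give two more equations: 2h_0·M_0 + h_0·M_1 = 6(Δ_0 - p'(2)) = -57 and h_1·M_1 + 2h_1·M_2 = 6(p'(4) - Δ_1) = 42.
Forward elimination and back-substitution give M_0 = -123/4, M_1 = 9/2, M_2 = 75/4.

4.5000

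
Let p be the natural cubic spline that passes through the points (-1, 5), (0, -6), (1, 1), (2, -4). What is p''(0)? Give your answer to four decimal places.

33.6000

With σ_i denoting the second derivative at x_i, h_i = 1, 1, 1, and Δ_i = (y_(i+1) − y_i)/h_i = -11, 7, -5:
  1·σ_0 + 4·σ_1 + 1·σ_2 = 6(Δ_1 - Δ_0) = 108
  1·σ_1 + 4·σ_2 + 1·σ_3 = 6(Δ_2 - Δ_1) = -72
Natural end conditions: σ_0 = σ_3 = 0.
Solving: σ_0 = 0, σ_1 = 168/5, σ_2 = -132/5, σ_3 = 0.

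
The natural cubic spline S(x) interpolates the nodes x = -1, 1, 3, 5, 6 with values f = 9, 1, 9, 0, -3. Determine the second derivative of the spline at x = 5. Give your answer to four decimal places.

With M_i denoting the second derivative at x_i, h_i = 2, 2, 2, 1, and Δ_i = (y_(i+1) − y_i)/h_i = -4, 4, -9/2, -3:
  2·M_0 + 8·M_1 + 2·M_2 = 6(Δ_1 - Δ_0) = 48
  2·M_1 + 8·M_2 + 2·M_3 = 6(Δ_2 - Δ_1) = -51
  2·M_2 + 6·M_3 + 1·M_4 = 6(Δ_3 - Δ_2) = 9
Natural end conditions: M_0 = M_4 = 0.
Forward elimination and back-substitution give M_0 = 0, M_1 = 345/41, M_2 = -396/41, M_3 = 387/82, M_4 = 0.

4.7195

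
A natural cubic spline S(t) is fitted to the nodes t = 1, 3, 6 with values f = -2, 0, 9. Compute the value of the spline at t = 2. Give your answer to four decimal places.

-1.3000

Write M_i for S''(x_i). With h_i = 2, 3 and divided differences Δ_i = 1, 3, the continuity of S' gives the tridiagonal system
  2·M_0 + 10·M_1 + 3·M_2 = 6(Δ_1 - Δ_0) = 12
Natural end conditions: M_0 = M_2 = 0.
Hence M_0 = 0, M_1 = 6/5, M_2 = 0.
On [1, 3], S(t) = -2 + 3/5·(t - 1) + 0·(t - 1)² + 1/10·(t - 1)³.
With (t - 1) = 1: S(2) = -13/10.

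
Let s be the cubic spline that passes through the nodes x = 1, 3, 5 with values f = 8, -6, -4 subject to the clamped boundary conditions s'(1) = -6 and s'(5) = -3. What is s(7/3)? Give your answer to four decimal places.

-2.5926

Put M_i = s'' at the i-th knot. Here h = (2, 2) and Δ = (-7, 1), so the interior equations h_(i-1)·M_(i-1) + 2(h_(i-1)+h_i)·M_i + h_i·M_(i+1) = 6(Δ_i − Δ_(i-1)) read
  2·M_0 + 8·M_1 + 2·M_2 = 6(Δ_1 - Δ_0) = 48
Clamped end conditions give two more equations: 2h_0·M_0 + h_0·M_1 = 6(Δ_0 - s'(1)) = -6 and h_1·M_1 + 2h_1·M_2 = 6(s'(5) - Δ_1) = -24.
Hence M_0 = -27/4, M_1 = 21/2, M_2 = -45/4.
On [1, 3], s(x) = 8 - 6·(x - 1) - 27/8·(x - 1)² + 23/16·(x - 1)³.
With (x - 1) = 4/3: s(7/3) = -70/27.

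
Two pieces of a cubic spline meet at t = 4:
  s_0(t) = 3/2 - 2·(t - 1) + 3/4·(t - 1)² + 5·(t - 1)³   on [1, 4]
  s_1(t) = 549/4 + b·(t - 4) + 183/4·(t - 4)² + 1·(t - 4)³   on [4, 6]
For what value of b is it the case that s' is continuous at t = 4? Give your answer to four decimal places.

137.5000

s_0'(t) = -2 + 3/2·(t - 1) + 15·(t - 1)², so s_0'(4) = 275/2. On the right, s_1'(4) = b, so b = 275/2.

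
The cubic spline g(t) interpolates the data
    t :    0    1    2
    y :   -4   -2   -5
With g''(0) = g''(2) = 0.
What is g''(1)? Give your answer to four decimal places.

Let σ_i = g''(x_i). Step sizes h_i = 1, 1; slopes of the chords Δ_i = (y_(i+1) - y_i)/h_i = 2, -3.
  1·σ_0 + 4·σ_1 + 1·σ_2 = 6(Δ_1 - Δ_0) = -30
Natural end conditions: σ_0 = σ_2 = 0.
Forward elimination and back-substitution give σ_0 = 0, σ_1 = -15/2, σ_2 = 0.

-7.5000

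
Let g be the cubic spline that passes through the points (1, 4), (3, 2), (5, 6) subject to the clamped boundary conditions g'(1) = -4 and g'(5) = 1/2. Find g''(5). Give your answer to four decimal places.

Write m_i for g''(x_i). With h_i = 2, 2 and divided differences Δ_i = -1, 2, the continuity of g' gives the tridiagonal system
  2·m_0 + 8·m_1 + 2·m_2 = 6(Δ_1 - Δ_0) = 18
Clamped end conditions give two more equations: 2h_0·m_0 + h_0·m_1 = 6(Δ_0 - g'(1)) = 18 and h_1·m_1 + 2h_1·m_2 = 6(g'(5) - Δ_1) = -9.
Solving the tridiagonal system: m_0 = 27/8, m_1 = 9/4, m_2 = -27/8.

-3.3750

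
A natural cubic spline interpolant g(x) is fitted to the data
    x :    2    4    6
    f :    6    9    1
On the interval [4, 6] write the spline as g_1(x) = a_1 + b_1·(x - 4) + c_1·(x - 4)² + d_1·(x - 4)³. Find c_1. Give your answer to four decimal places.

-2.0625

With m_i denoting the second derivative at x_i, h_i = 2, 2, and Δ_i = (y_(i+1) − y_i)/h_i = 3/2, -4:
  2·m_0 + 8·m_1 + 2·m_2 = 6(Δ_1 - Δ_0) = -33
Natural end conditions: m_0 = m_2 = 0.
Hence m_0 = 0, m_1 = -33/8, m_2 = 0.
On [4, 6], with g_1(x) = a_1 + b_1·(x - 4) + c_1·(x - 4)² + d_1·(x - 4)³: c_1 = m_1/2 = -33/16, d_1 = (m_2 - m_1)/(6h_1) = 11/32, b_1 = Δ_1 - h_1(2m_1 + m_2)/6 = -5/4.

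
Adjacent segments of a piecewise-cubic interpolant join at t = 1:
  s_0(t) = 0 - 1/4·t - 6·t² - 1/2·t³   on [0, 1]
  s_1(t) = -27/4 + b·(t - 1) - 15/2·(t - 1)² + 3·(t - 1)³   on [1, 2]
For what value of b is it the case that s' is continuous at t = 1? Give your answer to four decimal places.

-13.7500

s_0'(t) = -1/4 - 12·t - 3/2·t², so s_0'(1) = -55/4. On the right, s_1'(1) = b, so b = -55/4.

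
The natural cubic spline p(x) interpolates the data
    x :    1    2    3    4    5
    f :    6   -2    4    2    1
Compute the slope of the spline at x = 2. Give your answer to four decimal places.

0.6786

With m_i denoting the second derivative at x_i, h_i = 1, 1, 1, 1, and Δ_i = (y_(i+1) − y_i)/h_i = -8, 6, -2, -1:
  1·m_0 + 4·m_1 + 1·m_2 = 6(Δ_1 - Δ_0) = 84
  1·m_1 + 4·m_2 + 1·m_3 = 6(Δ_2 - Δ_1) = -48
  1·m_2 + 4·m_3 + 1·m_4 = 6(Δ_3 - Δ_2) = 6
Natural end conditions: m_0 = m_4 = 0.
Solving: m_0 = 0, m_1 = 729/28, m_2 = -141/7, m_3 = 183/28, m_4 = 0.
On [2, 3], p'(x) = b_1 + 2c_1·(x - 2) + 3d_1·(x - 2)² with b_1 = Δ_1 - h_1(2m_1 + m_2)/6 = 19/28, c_1 = m_1/2 = 729/56, d_1 = (m_2 - m_1)/(6h_1) = -431/56. So p'(2) = 19/28.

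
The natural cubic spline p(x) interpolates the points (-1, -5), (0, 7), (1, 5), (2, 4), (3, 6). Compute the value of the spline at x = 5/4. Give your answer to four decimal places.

4.2854

Write m_i for p''(x_i). With h_i = 1, 1, 1, 1 and divided differences Δ_i = 12, -2, -1, 2, the continuity of p' gives the tridiagonal system
  1·m_0 + 4·m_1 + 1·m_2 = 6(Δ_1 - Δ_0) = -84
  1·m_1 + 4·m_2 + 1·m_3 = 6(Δ_2 - Δ_1) = 6
  1·m_2 + 4·m_3 + 1·m_4 = 6(Δ_3 - Δ_2) = 18
Natural end conditions: m_0 = m_4 = 0.
Hence m_0 = 0, m_1 = -633/28, m_2 = 45/7, m_3 = 81/28, m_4 = 0.
On [1, 2], p(x) = 5 - 29/8·(x - 1) + 45/14·(x - 1)² - 33/56·(x - 1)³.
With (x - 1) = 1/4: p(5/4) = 15359/3584.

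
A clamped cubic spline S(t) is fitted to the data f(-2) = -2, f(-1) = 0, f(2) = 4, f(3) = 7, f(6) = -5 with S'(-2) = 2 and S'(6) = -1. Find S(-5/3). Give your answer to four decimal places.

Write M_i for S''(x_i). With h_i = 1, 3, 1, 3 and divided differences Δ_i = 2, 4/3, 3, -4, the continuity of S' gives the tridiagonal system
  1·M_0 + 8·M_1 + 3·M_2 = 6(Δ_1 - Δ_0) = -4
  3·M_1 + 8·M_2 + 1·M_3 = 6(Δ_2 - Δ_1) = 10
  1·M_2 + 8·M_3 + 3·M_4 = 6(Δ_3 - Δ_2) = -42
Clamped end conditions give two more equations: 2h_0·M_0 + h_0·M_1 = 6(Δ_0 - S'(-2)) = 0 and h_3·M_3 + 2h_3·M_4 = 6(S'(6) - Δ_3) = 18.
Hence M_0 = 23/27, M_1 = -46/27, M_2 = 79/27, M_3 = -224/27, M_4 = 193/27.
On [-2, -1], S(t) = -2 + 2·(t + 2) + 23/54·(t + 2)² - 23/54·(t + 2)³.
With (t + 2) = 1/3: S(-5/3) = -949/729.

-1.3018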